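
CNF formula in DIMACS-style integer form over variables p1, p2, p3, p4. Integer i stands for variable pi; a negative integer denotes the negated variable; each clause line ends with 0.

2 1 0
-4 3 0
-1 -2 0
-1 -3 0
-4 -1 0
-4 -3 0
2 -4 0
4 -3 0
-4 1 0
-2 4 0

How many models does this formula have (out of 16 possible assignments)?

1

Satisfying assignments:
  p1=1 p2=0 p3=0 p4=0
Count: 1.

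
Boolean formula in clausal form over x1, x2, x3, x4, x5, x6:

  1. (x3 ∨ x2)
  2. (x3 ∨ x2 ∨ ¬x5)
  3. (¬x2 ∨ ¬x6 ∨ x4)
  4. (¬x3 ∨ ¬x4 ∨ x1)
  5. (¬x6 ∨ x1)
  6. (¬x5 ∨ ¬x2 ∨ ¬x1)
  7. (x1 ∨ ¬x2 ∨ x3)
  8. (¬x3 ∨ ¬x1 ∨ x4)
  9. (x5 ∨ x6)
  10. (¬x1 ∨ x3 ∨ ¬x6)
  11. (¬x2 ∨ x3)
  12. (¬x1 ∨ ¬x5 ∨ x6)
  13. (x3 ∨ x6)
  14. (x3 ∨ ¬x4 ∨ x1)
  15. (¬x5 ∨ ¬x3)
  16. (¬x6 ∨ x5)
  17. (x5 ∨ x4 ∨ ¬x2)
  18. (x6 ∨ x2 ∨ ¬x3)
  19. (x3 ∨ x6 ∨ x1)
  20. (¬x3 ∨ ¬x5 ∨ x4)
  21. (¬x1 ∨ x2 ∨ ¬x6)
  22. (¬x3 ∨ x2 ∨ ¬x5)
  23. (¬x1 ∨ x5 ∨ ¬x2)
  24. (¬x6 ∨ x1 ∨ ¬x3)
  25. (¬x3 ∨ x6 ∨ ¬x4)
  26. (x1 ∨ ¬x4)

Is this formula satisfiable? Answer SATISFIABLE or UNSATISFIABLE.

x3 = True:
  propagation gives x5=False, x6=True; an empty clause results — contradiction.
x3 = False:
  propagation gives x2=True; an empty clause results — contradiction.
Every branch closes, so no satisfying assignment exists.

UNSATISFIABLE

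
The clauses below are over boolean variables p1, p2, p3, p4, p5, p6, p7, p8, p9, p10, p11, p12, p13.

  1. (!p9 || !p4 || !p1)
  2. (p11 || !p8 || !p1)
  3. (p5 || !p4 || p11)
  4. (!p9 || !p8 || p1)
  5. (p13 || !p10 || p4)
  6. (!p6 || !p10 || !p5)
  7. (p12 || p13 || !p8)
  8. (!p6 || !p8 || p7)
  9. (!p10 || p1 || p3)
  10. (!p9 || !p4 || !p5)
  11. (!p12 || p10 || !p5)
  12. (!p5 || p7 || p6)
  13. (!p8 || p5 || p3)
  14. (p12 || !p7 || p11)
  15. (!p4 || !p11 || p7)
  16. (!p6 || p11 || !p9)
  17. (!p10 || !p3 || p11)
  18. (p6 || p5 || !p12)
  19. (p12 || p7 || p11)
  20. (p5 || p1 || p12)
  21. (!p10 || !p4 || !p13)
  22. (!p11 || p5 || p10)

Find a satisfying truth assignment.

Pure literal: p8 appears only negated; assign p8 = False.
Try p1 = True.
For the remaining variables, p2 = True, p3 = False, p4 = False, p5 = True, p6 = False, p7 = True, p9 = True, p10 = False, p11 = True, p12 = False, p13 = False works.
Every clause has at least one true literal under this assignment.
Check each clause:
  1. (!p9 || !p4 || !p1) — !p4 is true.
  2. (!p1 || p11 || !p8) — !p8 is true.
  3. (p11 || p5 || !p4) — p11 is true.
  4. (!p8 || p1 || !p9) — !p8 is true.
  5. (p4 || p13 || !p10) — !p10 is true.
  6. (!p5 || !p6 || !p10) — !p6 is true.
  7. (p12 || p13 || !p8) — !p8 is true.
  8. (!p6 || !p8 || p7) — !p8 is true.
  9. (p1 || !p10 || p3) — p1 is true.
  10. (!p9 || !p5 || !p4) — !p4 is true.
  11. (!p12 || p10 || !p5) — !p12 is true.
  12. (!p5 || p6 || p7) — p7 is true.
  13. (!p8 || p3 || p5) — !p8 is true.
  14. (p11 || p12 || !p7) — p11 is true.
  15. (!p4 || !p11 || p7) — !p4 is true.
  16. (!p6 || p11 || !p9) — !p6 is true.
  17. (!p3 || !p10 || p11) — p11 is true.
  18. (p5 || p6 || !p12) — !p12 is true.
  19. (p7 || p12 || p11) — p11 is true.
  20. (p1 || p5 || p12) — p1 is true.
  21. (!p10 || !p4 || !p13) — !p13 is true.
  22. (p10 || !p11 || p5) — p5 is true.

p1=True, p2=True, p3=False, p4=False, p5=True, p6=False, p7=True, p8=False, p9=True, p10=False, p11=True, p12=False, p13=False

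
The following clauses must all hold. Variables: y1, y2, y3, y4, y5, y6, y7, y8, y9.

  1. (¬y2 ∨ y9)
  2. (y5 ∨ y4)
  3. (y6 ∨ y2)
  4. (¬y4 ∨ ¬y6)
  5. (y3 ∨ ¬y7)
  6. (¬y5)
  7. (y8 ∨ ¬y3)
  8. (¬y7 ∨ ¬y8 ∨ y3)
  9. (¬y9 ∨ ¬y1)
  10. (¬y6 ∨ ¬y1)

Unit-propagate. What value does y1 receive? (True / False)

False

(¬y5) is a unit clause: y5 = False.
(y5 ∨ y4) with y5 = False leaves only y4, so y4 = True.
(¬y6 ∨ ¬y4) with y4 = True leaves only ¬y6, so y6 = False.
From (y6 ∨ y2) and y6 = False: y2 = True.
(y9 ∨ ¬y2): since y2 = True, the clause reduces to (y9). y9 = True.
(¬y1 ∨ ¬y9): since y9 = True, the clause reduces to (¬y1). y1 = False.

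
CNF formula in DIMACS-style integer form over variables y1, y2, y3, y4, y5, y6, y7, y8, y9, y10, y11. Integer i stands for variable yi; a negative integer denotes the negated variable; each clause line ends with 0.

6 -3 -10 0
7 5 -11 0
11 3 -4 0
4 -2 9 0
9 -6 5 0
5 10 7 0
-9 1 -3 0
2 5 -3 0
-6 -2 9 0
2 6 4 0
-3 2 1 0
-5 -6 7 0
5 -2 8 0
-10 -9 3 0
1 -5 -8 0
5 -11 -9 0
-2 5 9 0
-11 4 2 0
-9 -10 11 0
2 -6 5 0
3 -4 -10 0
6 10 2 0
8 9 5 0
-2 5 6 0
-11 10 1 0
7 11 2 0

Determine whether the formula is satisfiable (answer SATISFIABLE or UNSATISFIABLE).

SATISFIABLE

y1 occurs only positively in the remaining clauses — set y1 = True.
Pure literal: y7 appears only positively; assign y7 = True.
Branch on y2: take y2 = False.
Set y3 = True and propagate.
  then y5 is forced to True.
For the remaining variables, y4 = True, y6 = True, y8 = False, y9 = True, y10 = False, y11 = False works.
Every clause has at least one true literal under this assignment.
So y1=T, y2=F, y3=T, y4=T, y5=T, y6=T, y7=T, y8=F, y9=T, y10=F, y11=F is a satisfying assignment.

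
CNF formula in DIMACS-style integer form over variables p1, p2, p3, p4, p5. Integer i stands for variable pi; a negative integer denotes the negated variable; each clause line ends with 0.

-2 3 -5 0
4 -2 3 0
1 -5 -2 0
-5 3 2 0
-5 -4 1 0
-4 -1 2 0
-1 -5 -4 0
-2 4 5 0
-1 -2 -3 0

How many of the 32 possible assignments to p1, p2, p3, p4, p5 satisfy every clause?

11

Split on p2, then p5.
  p2=T, p5=T: a clause becomes empty — 0.
  p2=T, p5=F: remaining (p1,p3,p4) ∈ {(F,F,T); (F,T,T); (T,F,T)} — 3.
  p2=F, p5=T: remaining (p1,p3,p4) ∈ {(F,T,F); (T,T,F)} — 2.
  p2=F, p5=F: p3 free; 3 ways for (p1,p4) × 2^1 = 6.
Total: 0 + 3 + 2 + 6 = 11.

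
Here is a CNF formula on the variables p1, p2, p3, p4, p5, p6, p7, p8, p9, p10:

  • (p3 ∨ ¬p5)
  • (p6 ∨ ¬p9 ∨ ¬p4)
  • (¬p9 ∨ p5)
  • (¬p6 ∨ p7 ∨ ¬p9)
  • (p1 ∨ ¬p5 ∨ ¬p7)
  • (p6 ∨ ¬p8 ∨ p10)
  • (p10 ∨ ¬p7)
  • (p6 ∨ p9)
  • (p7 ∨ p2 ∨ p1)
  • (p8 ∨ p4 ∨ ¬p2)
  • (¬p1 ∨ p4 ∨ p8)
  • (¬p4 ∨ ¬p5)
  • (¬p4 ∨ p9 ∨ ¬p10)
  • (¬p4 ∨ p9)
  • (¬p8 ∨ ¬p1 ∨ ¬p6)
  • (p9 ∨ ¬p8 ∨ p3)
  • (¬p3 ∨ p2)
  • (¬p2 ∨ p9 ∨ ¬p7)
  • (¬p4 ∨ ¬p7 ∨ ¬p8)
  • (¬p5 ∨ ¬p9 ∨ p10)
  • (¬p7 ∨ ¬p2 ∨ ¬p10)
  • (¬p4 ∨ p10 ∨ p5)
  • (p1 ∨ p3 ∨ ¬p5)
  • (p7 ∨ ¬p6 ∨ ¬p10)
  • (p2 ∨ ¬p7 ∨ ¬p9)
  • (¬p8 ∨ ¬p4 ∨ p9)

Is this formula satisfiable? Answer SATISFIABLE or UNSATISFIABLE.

Set p1 = False and propagate.
Branch on p2: take p2 = True.
Set p3 = True and propagate.
For the remaining variables, p4 = False, p5 = True, p6 = True, p7 = False, p8 = True, p9 = False, p10 = False works.
So p1=F, p2=T, p3=T, p4=F, p5=T, p6=T, p7=F, p8=T, p9=F, p10=F is a satisfying assignment.

SATISFIABLE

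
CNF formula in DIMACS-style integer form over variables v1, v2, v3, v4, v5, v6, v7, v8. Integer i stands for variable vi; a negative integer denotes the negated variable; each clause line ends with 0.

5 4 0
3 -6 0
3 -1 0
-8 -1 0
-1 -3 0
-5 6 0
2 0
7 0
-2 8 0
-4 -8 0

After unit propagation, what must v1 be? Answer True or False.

(v2) stands alone — v2 = True.
Unit clause (v7) sets v7 = True.
(v8 ∨ ¬v2): since v2 = True, the clause reduces to (v8). v8 = True.
(¬v8 ∨ ¬v1): since v8 = True, the clause reduces to (¬v1). v1 = False.

False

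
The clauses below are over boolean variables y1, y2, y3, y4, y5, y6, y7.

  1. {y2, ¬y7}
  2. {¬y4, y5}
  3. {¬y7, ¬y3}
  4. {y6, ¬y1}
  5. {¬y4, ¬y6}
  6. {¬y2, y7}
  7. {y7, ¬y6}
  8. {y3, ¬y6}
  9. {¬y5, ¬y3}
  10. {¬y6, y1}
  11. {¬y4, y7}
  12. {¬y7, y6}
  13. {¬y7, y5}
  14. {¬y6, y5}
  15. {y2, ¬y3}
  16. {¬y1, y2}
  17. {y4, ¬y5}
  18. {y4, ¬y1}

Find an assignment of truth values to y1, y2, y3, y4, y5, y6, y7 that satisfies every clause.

Branch on y1: take y1 = False.
  then y6 is forced to False.
  then y7 is forced to False.
  then y2 is forced to False.
  then y4 is forced to False.
  then y3 is forced to False.
  then y5 is forced to False.

y1 = False, y2 = False, y3 = False, y4 = False, y5 = False, y6 = False, y7 = False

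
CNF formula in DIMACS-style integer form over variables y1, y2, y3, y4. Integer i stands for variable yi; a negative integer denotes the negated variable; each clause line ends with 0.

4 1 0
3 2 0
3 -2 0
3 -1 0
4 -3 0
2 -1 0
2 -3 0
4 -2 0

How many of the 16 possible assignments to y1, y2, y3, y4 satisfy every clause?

Satisfying assignments:
  y1=F y2=T y3=T y4=T
  y1=T y2=T y3=T y4=T
Count: 2.

2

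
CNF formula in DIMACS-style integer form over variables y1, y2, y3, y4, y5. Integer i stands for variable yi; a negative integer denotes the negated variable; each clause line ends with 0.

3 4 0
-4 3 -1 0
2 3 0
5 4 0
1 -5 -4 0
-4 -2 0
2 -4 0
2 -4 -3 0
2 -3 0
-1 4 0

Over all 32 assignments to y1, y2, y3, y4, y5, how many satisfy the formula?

1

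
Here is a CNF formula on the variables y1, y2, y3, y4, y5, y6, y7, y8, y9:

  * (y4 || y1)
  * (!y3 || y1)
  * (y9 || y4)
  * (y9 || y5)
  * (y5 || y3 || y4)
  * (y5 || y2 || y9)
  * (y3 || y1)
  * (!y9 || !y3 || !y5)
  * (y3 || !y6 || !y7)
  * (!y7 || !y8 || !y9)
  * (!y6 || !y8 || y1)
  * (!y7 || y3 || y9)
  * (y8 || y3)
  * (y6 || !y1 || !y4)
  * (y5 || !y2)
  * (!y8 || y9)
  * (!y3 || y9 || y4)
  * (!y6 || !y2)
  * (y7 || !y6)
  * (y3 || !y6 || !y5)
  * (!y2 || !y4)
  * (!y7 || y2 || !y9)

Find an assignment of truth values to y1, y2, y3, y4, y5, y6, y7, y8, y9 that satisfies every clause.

Try y1 = True.
For the remaining variables, y2 = False, y3 = True, y4 = False, y5 = False, y6 = False, y7 = False, y8 = False, y9 = True works.
Every clause has at least one true literal under this assignment.
Check each clause:
  1. (y1 || y4) — y1 is true.
  2. (y1 || !y3) — y1 is true.
  3. (y9 || y4) — y9 is true.
  4. (y9 || y5) — y9 is true.
  5. (y5 || y3 || y4) — y3 is true.
  6. (y2 || y5 || y9) — y9 is true.
  7. (y3 || y1) — y1 is true.
  8. (!y5 || !y9 || !y3) — !y5 is true.
  9. (!y6 || !y7 || y3) — !y7 is true.
  10. (!y9 || !y7 || !y8) — !y8 is true.
  11. (y1 || !y6 || !y8) — !y8 is true.
  12. (!y7 || y9 || y3) — y9 is true.
  13. (y8 || y3) — y3 is true.
  14. (!y1 || y6 || !y4) — !y4 is true.
  15. (!y2 || y5) — !y2 is true.
  16. (!y8 || y9) — !y8 is true.
  17. (y4 || !y3 || y9) — y9 is true.
  18. (!y2 || !y6) — !y6 is true.
  19. (y7 || !y6) — !y6 is true.
  20. (y3 || !y6 || !y5) — !y6 is true.
  21. (!y4 || !y2) — !y4 is true.
  22. (y2 || !y7 || !y9) — !y7 is true.

y1=True, y2=False, y3=True, y4=False, y5=False, y6=False, y7=False, y8=False, y9=True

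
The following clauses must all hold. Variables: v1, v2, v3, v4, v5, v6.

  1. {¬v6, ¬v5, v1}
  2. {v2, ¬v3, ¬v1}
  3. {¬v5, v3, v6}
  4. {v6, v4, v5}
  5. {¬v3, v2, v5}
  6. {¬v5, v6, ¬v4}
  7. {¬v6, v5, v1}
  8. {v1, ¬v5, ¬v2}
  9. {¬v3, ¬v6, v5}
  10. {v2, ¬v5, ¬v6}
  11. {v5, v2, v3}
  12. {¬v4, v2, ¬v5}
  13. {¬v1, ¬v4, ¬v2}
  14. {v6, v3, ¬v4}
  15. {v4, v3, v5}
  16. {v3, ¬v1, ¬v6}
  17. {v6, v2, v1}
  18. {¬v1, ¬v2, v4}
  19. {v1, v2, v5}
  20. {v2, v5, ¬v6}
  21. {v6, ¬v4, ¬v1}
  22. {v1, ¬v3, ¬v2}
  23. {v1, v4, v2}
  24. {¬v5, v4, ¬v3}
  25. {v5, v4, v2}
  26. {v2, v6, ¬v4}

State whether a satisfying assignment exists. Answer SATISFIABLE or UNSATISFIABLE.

v5 = True:
  v1 = True:
    v4 = True:
      propagation gives v6=True, v2=True; contradiction.
    v4 = False:
      propagation gives v2=False, v3=False, v6=True; contradiction.
  v1 = False:
    propagation gives v6=False, v3=True, v4=False; an empty clause results — contradiction.
v5 = False:
  v2 = True:
    v1 = True:
      propagation gives v4=False; contradiction.
    v1 = False:
      propagation gives v6=False, v4=True, v3=True; contradiction.
  v2 = False:
    propagation gives v3=False; an empty clause results — contradiction.
Every branch closes, so no satisfying assignment exists.

UNSATISFIABLE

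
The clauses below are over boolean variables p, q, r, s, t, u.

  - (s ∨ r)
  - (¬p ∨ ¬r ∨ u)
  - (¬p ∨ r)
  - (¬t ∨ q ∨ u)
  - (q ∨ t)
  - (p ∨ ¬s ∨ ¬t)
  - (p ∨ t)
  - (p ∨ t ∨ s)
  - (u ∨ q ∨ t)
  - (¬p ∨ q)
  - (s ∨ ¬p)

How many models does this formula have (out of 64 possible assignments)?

5

Satisfying assignments:
  p=0 q=0 r=1 s=0 t=1 u=1
  p=0 q=1 r=1 s=0 t=1 u=0
  p=0 q=1 r=1 s=0 t=1 u=1
  p=1 q=1 r=1 s=1 t=0 u=1
  p=1 q=1 r=1 s=1 t=1 u=1
Count: 5.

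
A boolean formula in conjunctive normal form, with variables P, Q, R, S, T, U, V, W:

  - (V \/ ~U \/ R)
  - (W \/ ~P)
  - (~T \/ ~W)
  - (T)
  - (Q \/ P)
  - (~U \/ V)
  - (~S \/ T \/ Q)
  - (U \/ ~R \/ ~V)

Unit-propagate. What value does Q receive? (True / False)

True

Unit clause (T) sets T = True.
(~T \/ ~W): since T = True, the clause reduces to (~W). W = False.
(W \/ ~P) with W = False leaves only ~P, so P = False.
(P \/ Q) with P = False leaves only Q, so Q = True.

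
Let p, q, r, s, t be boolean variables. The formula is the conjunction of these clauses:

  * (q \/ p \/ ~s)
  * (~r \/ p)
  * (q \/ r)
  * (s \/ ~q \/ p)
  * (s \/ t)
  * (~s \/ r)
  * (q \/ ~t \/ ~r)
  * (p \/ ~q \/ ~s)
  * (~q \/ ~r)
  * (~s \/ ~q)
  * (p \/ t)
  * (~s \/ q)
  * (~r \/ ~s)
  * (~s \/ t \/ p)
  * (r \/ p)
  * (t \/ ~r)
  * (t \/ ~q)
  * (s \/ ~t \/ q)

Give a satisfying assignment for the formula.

p = T  q = T  r = F  s = F  t = T

Pure literal: p appears only positively; assign p = True.
Try q = True.
  then r is forced to False.
  then s is forced to False.
  then t is forced to True.
Check each clause:
  1. (p \/ ~s \/ q) — p is true.
  2. (p \/ ~r) — p is true.
  3. (q \/ r) — q is true.
  4. (s \/ ~q \/ p) — p is true.
  5. (t \/ s) — t is true.
  6. (r \/ ~s) — ~s is true.
  7. (q \/ ~r \/ ~t) — q is true.
  8. (~q \/ p \/ ~s) — p is true.
  9. (~r \/ ~q) — ~r is true.
  10. (~q \/ ~s) — ~s is true.
  11. (p \/ t) — p is true.
  12. (q \/ ~s) — q is true.
  13. (~r \/ ~s) — ~s is true.
  14. (~s \/ p \/ t) — p is true.
  15. (p \/ r) — p is true.
  16. (t \/ ~r) — ~r is true.
  17. (~q \/ t) — t is true.
  18. (~t \/ s \/ q) — q is true.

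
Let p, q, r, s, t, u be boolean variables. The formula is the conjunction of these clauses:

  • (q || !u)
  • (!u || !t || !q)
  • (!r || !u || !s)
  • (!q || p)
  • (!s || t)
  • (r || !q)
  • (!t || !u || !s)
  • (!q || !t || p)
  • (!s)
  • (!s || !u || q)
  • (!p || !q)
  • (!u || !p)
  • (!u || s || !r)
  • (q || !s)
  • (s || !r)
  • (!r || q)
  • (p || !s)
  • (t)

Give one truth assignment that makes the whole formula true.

The clause (!s) is unit: s must be False.
Unit propagation: (!r) forces r = False.
(!q) is a unit clause, so q = False.
(!u) is a unit clause, so u = False.
The clause (t) is unit: t must be True.
p is now unconstrained; take p = False.
Every clause has at least one true literal under this assignment.

p = F, q = F, r = F, s = F, t = T, u = F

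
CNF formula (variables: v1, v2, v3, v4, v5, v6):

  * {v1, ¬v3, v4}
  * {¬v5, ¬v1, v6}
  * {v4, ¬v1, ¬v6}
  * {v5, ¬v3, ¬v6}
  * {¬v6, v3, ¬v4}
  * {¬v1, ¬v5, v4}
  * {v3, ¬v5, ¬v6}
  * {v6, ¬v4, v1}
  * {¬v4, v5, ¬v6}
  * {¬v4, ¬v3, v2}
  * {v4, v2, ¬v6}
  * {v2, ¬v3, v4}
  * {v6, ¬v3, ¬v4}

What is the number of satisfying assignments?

12

Case analysis on v4 and v6:
  v4=1, v6=1: remaining (v1,v2,v3,v5) ∈ {(0,1,1,1); (1,1,1,1)} — 2.
  v4=1, v6=0: remaining (v1,v2,v3,v5) ∈ {(1,0,0,0); (1,1,0,0)} — 2.
  v4=0, v6=1: remaining (v1,v2,v3,v5) ∈ {(0,1,0,0)} — 1.
  v4=0, v6=0: 7 of the 16 assignments to (v1,v2,v3,v5) work.
Total: 2 + 2 + 1 + 7 = 12.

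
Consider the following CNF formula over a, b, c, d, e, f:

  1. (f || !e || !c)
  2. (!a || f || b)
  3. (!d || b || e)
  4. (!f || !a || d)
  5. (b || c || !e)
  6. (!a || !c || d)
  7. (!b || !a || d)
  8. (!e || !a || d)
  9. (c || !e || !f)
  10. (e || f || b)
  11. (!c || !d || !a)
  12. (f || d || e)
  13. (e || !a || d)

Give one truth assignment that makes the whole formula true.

a occurs only negated in the remaining clauses — set a = False.
Set b = True and propagate.
Set c = True and propagate.
Try d = True.
For the remaining variables, e = False, f = False works.
Check each clause:
  1. (!c || !e || f) — !e is true.
  2. (!a || b || f) — b is true.
  3. (!d || b || e) — b is true.
  4. (d || !a || !f) — !f is true.
  5. (!e || c || b) — c is true.
  6. (d || !c || !a) — d is true.
  7. (d || !b || !a) — d is true.
  8. (!a || !e || d) — !e is true.
  9. (!f || c || !e) — c is true.
  10. (e || b || f) — b is true.
  11. (!c || !a || !d) — !a is true.
  12. (e || d || f) — d is true.
  13. (d || e || !a) — d is true.

a=False, b=True, c=True, d=True, e=False, f=False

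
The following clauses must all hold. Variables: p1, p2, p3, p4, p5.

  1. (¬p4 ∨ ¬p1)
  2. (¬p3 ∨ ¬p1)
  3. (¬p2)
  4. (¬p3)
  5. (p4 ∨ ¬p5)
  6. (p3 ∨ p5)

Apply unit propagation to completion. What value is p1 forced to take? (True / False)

False

(¬p2) stands alone — p2 = False.
(¬p3) stands alone — p3 = False.
(p5 ∨ p3): since p3 = False, the clause reduces to (p5). p5 = True.
From (¬p5 ∨ p4) and p5 = True: p4 = True.
(¬p4 ∨ ¬p1): since p4 = True, the clause reduces to (¬p1). p1 = False.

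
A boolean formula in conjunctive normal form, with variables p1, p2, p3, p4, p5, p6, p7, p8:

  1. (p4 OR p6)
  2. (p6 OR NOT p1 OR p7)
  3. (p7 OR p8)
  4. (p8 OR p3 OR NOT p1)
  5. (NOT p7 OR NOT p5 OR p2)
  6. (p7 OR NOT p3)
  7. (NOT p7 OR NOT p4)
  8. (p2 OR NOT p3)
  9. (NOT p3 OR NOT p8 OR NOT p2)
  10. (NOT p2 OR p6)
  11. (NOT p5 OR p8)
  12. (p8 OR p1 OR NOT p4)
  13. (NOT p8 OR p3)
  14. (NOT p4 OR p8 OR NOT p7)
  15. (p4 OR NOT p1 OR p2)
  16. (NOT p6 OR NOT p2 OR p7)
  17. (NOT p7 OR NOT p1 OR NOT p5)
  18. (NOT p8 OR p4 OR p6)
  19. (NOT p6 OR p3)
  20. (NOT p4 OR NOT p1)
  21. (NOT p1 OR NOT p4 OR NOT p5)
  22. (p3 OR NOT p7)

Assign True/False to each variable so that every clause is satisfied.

p1=T, p2=T, p3=T, p4=F, p5=F, p6=T, p7=T, p8=F

p5 occurs only negated in the remaining clauses — set p5 = False.
Branch on p1: take p1 = True.
  then p4 is forced to False.
  then p6 is forced to True.
  then p2 is forced to True.
  then p7 is forced to True.
  then p3 is forced to True.
  then p8 is forced to False.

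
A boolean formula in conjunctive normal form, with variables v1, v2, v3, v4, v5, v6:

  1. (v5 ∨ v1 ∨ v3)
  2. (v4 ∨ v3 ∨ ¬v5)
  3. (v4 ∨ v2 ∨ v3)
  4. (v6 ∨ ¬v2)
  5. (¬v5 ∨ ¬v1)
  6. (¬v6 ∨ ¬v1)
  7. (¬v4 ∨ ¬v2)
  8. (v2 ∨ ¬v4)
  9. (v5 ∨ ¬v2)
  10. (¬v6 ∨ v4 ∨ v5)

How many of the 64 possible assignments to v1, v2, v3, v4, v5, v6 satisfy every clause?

5

Satisfying assignments:
  v1=F v2=F v3=T v4=F v5=F v6=F
  v1=F v2=F v3=T v4=F v5=T v6=F
  v1=F v2=F v3=T v4=F v5=T v6=T
  v1=F v2=T v3=T v4=F v5=T v6=T
  v1=T v2=F v3=T v4=F v5=F v6=F
That's 5 in total.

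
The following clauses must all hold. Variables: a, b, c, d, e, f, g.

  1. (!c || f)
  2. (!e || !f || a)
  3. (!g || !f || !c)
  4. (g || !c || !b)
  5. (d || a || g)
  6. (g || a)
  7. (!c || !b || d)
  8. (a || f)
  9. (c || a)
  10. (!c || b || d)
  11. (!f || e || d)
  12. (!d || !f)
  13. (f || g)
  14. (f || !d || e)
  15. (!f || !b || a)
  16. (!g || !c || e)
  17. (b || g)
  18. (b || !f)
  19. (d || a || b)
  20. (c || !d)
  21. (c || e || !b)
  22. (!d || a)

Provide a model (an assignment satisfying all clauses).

a=T, b=T, c=F, d=F, e=T, f=T, g=F

Check each clause:
  1. (f || !c) — !c is true.
  2. (!f || !e || a) — a is true.
  3. (!c || !f || !g) — !g is true.
  4. (g || !b || !c) — !c is true.
  5. (a || g || d) — a is true.
  6. (a || g) — a is true.
  7. (!b || d || !c) — !c is true.
  8. (a || f) — a is true.
  9. (c || a) — a is true.
  10. (b || d || !c) — b is true.
  11. (e || d || !f) — e is true.
  12. (!f || !d) — !d is true.
  13. (g || f) — f is true.
  14. (f || !d || e) — !d is true.
  15. (a || !b || !f) — a is true.
  16. (!g || !c || e) — !g is true.
  17. (g || b) — b is true.
  18. (b || !f) — b is true.
  19. (b || a || d) — a is true.
  20. (c || !d) — !d is true.
  21. (c || !b || e) — e is true.
  22. (!d || a) — a is true.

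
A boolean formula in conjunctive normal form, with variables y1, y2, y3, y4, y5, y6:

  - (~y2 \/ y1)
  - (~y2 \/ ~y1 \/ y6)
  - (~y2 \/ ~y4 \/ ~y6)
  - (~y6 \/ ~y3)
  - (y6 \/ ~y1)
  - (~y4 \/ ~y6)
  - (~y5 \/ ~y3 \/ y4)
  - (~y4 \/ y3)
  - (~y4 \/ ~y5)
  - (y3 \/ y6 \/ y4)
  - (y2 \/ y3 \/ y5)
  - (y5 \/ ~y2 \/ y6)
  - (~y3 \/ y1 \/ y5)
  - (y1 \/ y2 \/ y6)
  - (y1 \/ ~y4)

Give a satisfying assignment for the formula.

y1=T, y2=F, y3=F, y4=F, y5=T, y6=T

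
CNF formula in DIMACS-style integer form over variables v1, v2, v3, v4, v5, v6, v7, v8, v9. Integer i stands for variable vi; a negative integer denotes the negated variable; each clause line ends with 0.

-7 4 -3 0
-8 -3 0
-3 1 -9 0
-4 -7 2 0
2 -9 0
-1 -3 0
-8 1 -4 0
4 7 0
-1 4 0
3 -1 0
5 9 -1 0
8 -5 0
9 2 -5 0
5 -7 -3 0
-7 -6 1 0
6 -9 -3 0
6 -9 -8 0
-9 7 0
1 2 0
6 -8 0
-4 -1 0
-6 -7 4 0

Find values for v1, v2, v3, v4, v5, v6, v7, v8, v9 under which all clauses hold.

v2 occurs only positively in the remaining clauses — set v2 = True.
Set v1 = False and propagate.
For the remaining variables, v3 = False, v4 = False, v5 = False, v6 = False, v7 = True, v8 = False, v9 = True works.
Check each clause:
  1. (!v7 || v4 || !v3) — !v3 is true.
  2. (!v3 || !v8) — !v8 is true.
  3. (!v9 || !v3 || v1) — !v3 is true.
  4. (!v7 || !v4 || v2) — v2 is true.
  5. (!v9 || v2) — v2 is true.
  6. (!v1 || !v3) — !v3 is true.
  7. (!v8 || !v4 || v1) — !v8 is true.
  8. (v4 || v7) — v7 is true.
  9. (v4 || !v1) — !v1 is true.
  10. (!v1 || v3) — !v1 is true.
  11. (!v1 || v5 || v9) — v9 is true.
  12. (v8 || !v5) — !v5 is true.
  13. (v9 || v2 || !v5) — v9 is true.
  14. (!v7 || !v3 || v5) — !v3 is true.
  15. (!v7 || v1 || !v6) — !v6 is true.
  16. (v6 || !v3 || !v9) — !v3 is true.
  17. (!v9 || v6 || !v8) — !v8 is true.
  18. (!v9 || v7) — v7 is true.
  19. (v1 || v2) — v2 is true.
  20. (v6 || !v8) — !v8 is true.
  21. (!v1 || !v4) — !v4 is true.
  22. (v4 || !v7 || !v6) — !v6 is true.

v1=False, v2=True, v3=False, v4=False, v5=False, v6=False, v7=True, v8=False, v9=True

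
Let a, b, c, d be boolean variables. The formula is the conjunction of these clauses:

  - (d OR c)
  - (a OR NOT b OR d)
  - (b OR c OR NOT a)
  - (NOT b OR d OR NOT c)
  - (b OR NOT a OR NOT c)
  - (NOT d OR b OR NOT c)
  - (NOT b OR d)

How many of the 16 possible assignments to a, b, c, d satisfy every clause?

6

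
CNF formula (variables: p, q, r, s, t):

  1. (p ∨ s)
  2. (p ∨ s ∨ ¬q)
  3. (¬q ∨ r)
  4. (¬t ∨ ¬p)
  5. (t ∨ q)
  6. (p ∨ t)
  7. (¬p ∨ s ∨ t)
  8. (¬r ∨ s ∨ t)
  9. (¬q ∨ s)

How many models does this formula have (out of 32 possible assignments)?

4

Satisfying assignments:
  p=F q=F r=F s=T t=T
  p=F q=F r=T s=T t=T
  p=F q=T r=T s=T t=T
  p=T q=T r=T s=T t=F
Count: 4.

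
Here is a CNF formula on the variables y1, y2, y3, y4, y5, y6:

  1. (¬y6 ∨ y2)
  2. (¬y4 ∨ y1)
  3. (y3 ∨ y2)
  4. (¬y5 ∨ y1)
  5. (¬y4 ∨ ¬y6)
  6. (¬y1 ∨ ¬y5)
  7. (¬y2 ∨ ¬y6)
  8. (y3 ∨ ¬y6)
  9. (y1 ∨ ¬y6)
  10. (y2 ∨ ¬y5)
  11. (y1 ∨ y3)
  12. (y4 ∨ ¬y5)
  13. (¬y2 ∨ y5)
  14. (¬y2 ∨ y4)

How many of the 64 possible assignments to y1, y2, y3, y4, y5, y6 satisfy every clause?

The models are:
  y1=0 y2=0 y3=1 y4=0 y5=0 y6=0
  y1=1 y2=0 y3=1 y4=0 y5=0 y6=0
  y1=1 y2=0 y3=1 y4=1 y5=0 y6=0
That's 3 in total.

3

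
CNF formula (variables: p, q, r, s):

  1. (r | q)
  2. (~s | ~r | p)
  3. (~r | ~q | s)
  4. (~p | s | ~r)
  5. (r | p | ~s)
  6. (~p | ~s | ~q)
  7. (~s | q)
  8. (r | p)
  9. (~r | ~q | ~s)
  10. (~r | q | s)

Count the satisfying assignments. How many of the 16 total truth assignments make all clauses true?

1

Satisfying assignments:
  p=T q=T r=F s=F
That's 1 in total.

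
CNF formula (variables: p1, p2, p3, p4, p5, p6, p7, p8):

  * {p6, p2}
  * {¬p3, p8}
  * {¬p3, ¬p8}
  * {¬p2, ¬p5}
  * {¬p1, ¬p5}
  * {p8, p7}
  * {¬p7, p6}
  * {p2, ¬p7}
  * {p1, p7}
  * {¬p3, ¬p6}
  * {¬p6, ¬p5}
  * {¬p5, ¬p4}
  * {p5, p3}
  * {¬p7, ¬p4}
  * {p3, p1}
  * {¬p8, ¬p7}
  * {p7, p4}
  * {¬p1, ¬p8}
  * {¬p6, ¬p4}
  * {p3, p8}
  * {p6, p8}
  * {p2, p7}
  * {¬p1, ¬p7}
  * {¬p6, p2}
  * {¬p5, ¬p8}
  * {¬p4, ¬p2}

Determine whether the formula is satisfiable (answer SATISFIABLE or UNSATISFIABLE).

UNSATISFIABLE

p7 = True:
  propagation gives p6=True, p2=True, p5=False, p3=False; an empty clause results — contradiction.
p7 = False:
  propagation gives p8=True, p3=False, p1=True; an empty clause results — contradiction.
Every branch closes, so no satisfying assignment exists.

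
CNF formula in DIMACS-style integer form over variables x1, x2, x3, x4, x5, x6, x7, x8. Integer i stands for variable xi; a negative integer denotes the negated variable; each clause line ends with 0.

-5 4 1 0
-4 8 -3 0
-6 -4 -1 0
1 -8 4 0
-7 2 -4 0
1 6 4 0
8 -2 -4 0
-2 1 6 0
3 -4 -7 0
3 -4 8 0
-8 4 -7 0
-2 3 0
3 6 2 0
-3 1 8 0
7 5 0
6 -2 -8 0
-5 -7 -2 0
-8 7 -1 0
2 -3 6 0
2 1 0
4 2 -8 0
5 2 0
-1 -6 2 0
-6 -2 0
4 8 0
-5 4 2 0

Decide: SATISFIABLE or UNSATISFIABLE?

UNSATISFIABLE

x2 = True:
  propagation gives x3=True, x6=False, x1=True, x8=False; an empty clause results — contradiction.
x2 = False:
  propagation gives x1=True, x5=True, x6=False, x3=True; an empty clause results — contradiction.
Every branch closes, so no satisfying assignment exists.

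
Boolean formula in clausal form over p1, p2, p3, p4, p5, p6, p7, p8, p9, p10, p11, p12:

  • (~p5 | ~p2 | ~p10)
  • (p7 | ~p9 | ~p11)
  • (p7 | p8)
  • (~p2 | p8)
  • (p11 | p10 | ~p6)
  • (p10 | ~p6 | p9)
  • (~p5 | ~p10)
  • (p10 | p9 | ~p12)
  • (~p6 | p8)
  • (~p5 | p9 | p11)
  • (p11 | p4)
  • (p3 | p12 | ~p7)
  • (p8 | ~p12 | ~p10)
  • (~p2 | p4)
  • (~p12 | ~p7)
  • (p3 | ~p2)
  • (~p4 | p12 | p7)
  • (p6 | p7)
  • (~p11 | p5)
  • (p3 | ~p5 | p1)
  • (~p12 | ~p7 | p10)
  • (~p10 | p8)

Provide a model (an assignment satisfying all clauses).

p1 occurs only positively in the remaining clauses — set p1 = True.
Pure literal: p2 appears only negated; assign p2 = False.
Branch on p3: take p3 = True.
Set p4 = True and propagate.
Set p5 = False and propagate.
  then p11 is forced to False.
The remaining clauses are satisfied by p6 = True, p7 = True, p8 = True, p9 = True, p10 = True, p12 = False.

p1=True, p2=False, p3=True, p4=True, p5=False, p6=True, p7=True, p8=True, p9=True, p10=True, p11=False, p12=False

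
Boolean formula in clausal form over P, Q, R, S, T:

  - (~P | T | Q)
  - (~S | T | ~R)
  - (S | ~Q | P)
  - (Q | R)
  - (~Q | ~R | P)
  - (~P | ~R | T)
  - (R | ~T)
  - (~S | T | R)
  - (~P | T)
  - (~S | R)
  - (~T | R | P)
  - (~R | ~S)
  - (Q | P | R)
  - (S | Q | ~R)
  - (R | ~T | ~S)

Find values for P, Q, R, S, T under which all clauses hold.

P=True, Q=True, R=True, S=False, T=True

Check each clause:
  1. (Q | ~P | T) — Q is true.
  2. (~S | T | ~R) — T is true.
  3. (S | ~Q | P) — P is true.
  4. (R | Q) — Q is true.
  5. (~Q | P | ~R) — P is true.
  6. (~P | ~R | T) — T is true.
  7. (R | ~T) — R is true.
  8. (~S | R | T) — R is true.
  9. (T | ~P) — T is true.
  10. (R | ~S) — R is true.
  11. (P | ~T | R) — R is true.
  12. (~R | ~S) — ~S is true.
  13. (Q | P | R) — P is true.
  14. (~R | Q | S) — Q is true.
  15. (~S | R | ~T) — R is true.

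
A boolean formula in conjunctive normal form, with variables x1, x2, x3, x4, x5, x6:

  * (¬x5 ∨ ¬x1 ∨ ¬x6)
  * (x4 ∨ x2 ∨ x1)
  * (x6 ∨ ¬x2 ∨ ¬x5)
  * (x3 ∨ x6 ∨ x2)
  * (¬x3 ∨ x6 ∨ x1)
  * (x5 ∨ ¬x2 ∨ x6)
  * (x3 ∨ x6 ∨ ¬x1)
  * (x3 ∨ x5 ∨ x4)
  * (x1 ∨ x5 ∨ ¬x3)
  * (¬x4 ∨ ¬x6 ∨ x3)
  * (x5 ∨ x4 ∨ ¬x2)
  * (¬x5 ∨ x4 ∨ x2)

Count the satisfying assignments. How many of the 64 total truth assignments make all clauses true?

10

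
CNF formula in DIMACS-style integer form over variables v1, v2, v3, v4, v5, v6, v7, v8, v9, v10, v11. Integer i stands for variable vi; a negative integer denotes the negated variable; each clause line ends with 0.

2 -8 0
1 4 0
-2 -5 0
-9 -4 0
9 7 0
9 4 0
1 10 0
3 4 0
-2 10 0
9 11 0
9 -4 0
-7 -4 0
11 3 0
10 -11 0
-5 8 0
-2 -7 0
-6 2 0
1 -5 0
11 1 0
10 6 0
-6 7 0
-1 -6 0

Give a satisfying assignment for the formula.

v1 = True, v2 = False, v3 = True, v4 = False, v5 = False, v6 = False, v7 = True, v8 = False, v9 = True, v10 = True, v11 = True

Check each clause:
  1. (NOT v8 OR v2) — NOT v8 is true.
  2. (v4 OR v1) — v1 is true.
  3. (NOT v2 OR NOT v5) — NOT v5 is true.
  4. (NOT v9 OR NOT v4) — NOT v4 is true.
  5. (v9 OR v7) — v9 is true.
  6. (v9 OR v4) — v9 is true.
  7. (v1 OR v10) — v1 is true.
  8. (v3 OR v4) — v3 is true.
  9. (v10 OR NOT v2) — v10 is true.
  10. (v11 OR v9) — v9 is true.
  11. (v9 OR NOT v4) — v9 is true.
  12. (NOT v7 OR NOT v4) — NOT v4 is true.
  13. (v11 OR v3) — v11 is true.
  14. (v10 OR NOT v11) — v10 is true.
  15. (v8 OR NOT v5) — NOT v5 is true.
  16. (NOT v7 OR NOT v2) — NOT v2 is true.
  17. (v2 OR NOT v6) — NOT v6 is true.
  18. (NOT v5 OR v1) — v1 is true.
  19. (v11 OR v1) — v1 is true.
  20. (v6 OR v10) — v10 is true.
  21. (v7 OR NOT v6) — NOT v6 is true.
  22. (NOT v6 OR NOT v1) — NOT v6 is true.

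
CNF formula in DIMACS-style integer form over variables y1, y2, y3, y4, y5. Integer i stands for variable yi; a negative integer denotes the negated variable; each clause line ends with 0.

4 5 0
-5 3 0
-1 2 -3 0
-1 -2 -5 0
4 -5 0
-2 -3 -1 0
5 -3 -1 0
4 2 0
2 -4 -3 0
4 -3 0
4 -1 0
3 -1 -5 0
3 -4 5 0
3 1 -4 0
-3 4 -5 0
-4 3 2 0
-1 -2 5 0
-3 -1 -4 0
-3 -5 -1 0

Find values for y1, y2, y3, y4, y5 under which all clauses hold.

Set y1 = False and propagate.
Set y2 = True and propagate.
Try y3 = True.
  then y4 is forced to True.
y5 is now unconstrained; take y5 = True.
Every clause has at least one true literal under this assignment.

y1 = F, y2 = T, y3 = T, y4 = T, y5 = T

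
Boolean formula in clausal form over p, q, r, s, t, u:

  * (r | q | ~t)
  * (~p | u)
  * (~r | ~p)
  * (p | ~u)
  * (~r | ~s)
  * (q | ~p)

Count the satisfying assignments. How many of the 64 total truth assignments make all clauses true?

Split on p, then r.
  p=T, r=T: a clause becomes empty — 0.
  p=T, r=F: remaining (q,s,t,u) ∈ {(T,F,F,T); (T,F,T,T); (T,T,F,T); (T,T,T,T)} — 4.
  p=F, r=T: remaining (q,s,t,u) ∈ {(F,F,F,F); (F,F,T,F); (T,F,F,F); (T,F,T,F)} — 4.
  p=F, r=F: s free; 3 ways for (q,t,u) × 2^1 = 6.
Total: 0 + 4 + 4 + 6 = 14.

14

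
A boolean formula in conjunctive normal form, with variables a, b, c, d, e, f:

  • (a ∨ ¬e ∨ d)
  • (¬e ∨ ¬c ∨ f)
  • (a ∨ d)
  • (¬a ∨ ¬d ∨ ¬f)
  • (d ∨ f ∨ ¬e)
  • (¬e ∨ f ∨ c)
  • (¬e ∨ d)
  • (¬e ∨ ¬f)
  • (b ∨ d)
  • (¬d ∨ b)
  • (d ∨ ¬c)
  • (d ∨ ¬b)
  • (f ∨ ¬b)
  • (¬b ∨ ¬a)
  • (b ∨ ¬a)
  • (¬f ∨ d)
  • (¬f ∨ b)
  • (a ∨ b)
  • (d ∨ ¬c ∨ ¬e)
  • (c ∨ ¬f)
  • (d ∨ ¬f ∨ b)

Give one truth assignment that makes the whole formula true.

e occurs only negated in the remaining clauses — set e = False.
Try a = False.
  then d is forced to True.
  then b is forced to True.
  then f is forced to True.
  then c is forced to True.

a = False  b = True  c = True  d = True  e = False  f = True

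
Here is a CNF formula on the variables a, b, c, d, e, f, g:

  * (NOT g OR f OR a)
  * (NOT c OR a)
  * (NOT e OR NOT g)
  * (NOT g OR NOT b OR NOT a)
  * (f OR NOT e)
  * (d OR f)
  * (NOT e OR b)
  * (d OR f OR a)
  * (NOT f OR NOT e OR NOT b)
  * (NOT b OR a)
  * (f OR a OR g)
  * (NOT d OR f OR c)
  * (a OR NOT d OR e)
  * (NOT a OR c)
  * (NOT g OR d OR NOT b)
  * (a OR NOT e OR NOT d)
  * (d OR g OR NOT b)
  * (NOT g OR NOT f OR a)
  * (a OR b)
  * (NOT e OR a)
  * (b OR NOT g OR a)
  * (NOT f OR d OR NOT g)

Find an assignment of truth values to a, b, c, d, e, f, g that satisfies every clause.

Try a = True.
  then c is forced to True.
Branch on b: take b = False.
  then e is forced to False.
Set d = True and propagate.
f, g are now unconstrained; take f = False, g = True.

a=T  b=F  c=T  d=T  e=F  f=F  g=T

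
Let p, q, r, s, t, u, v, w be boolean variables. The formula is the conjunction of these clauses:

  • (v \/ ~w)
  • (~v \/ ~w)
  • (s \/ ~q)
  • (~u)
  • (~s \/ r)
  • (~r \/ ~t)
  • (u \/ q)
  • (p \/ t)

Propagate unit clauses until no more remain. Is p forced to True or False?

True

Unit clause (~u) sets u = False.
From (q \/ u) and u = False: q = True.
(s \/ ~q): since q = True, the clause reduces to (s). s = True.
(r \/ ~s) with s = True leaves only r, so r = True.
In (~r \/ ~t), ~r is now false; ~t must hold, so t = False.
In (p \/ t), t is now false; p must hold, so p = True.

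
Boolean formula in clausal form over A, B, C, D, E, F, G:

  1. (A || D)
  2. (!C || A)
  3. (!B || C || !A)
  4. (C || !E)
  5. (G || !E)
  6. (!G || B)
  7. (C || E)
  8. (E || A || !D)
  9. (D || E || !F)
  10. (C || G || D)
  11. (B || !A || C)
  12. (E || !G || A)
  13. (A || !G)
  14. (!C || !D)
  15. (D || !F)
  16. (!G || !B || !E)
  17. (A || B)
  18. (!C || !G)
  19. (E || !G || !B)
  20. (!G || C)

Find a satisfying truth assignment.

F occurs only negated in the remaining clauses — set F = False.
Branch on A: take A = True.
For the remaining variables, B = False, C = True, D = False, E = False, G = False works.

A = 1, B = 0, C = 1, D = 0, E = 0, F = 0, G = 0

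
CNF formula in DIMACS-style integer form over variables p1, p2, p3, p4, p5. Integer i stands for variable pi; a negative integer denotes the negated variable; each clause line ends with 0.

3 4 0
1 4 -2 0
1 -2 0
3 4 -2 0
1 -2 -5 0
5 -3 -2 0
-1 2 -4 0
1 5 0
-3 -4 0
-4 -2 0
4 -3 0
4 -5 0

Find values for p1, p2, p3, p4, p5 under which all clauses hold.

p1=False, p2=False, p3=False, p4=True, p5=True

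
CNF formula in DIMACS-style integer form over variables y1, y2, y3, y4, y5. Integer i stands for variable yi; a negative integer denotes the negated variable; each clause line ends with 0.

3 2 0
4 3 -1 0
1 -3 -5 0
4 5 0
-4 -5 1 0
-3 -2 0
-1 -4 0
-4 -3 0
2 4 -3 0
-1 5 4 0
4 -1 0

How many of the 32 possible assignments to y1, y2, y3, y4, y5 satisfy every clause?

2

The models are:
  y1=F y2=T y3=F y4=F y5=T
  y1=F y2=T y3=F y4=T y5=F
That's 2 in total.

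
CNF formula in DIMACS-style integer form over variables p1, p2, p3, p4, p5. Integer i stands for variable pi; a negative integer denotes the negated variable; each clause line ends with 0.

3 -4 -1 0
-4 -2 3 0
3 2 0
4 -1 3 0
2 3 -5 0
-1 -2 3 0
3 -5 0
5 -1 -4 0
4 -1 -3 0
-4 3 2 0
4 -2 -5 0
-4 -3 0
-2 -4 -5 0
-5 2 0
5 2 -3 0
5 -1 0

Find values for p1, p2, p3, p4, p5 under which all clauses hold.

p1=F, p2=T, p3=T, p4=F, p5=F

Check each clause:
  1. {p3, ¬p4, ¬p1} — p3 is true.
  2. {p3, ¬p2, ¬p4} — p3 is true.
  3. {p3, p2} — p2 is true.
  4. {¬p1, p3, p4} — p3 is true.
  5. {p2, p3, ¬p5} — p2 is true.
  6. {¬p1, ¬p2, p3} — p3 is true.
  7. {¬p5, p3} — p3 is true.
  8. {p5, ¬p4, ¬p1} — ¬p4 is true.
  9. {¬p1, p4, ¬p3} — ¬p1 is true.
  10. {¬p4, p2, p3} — p2 is true.
  11. {¬p5, p4, ¬p2} — ¬p5 is true.
  12. {¬p4, ¬p3} — ¬p4 is true.
  13. {¬p4, ¬p2, ¬p5} — ¬p5 is true.
  14. {¬p5, p2} — p2 is true.
  15. {p2, p5, ¬p3} — p2 is true.
  16. {¬p1, p5} — ¬p1 is true.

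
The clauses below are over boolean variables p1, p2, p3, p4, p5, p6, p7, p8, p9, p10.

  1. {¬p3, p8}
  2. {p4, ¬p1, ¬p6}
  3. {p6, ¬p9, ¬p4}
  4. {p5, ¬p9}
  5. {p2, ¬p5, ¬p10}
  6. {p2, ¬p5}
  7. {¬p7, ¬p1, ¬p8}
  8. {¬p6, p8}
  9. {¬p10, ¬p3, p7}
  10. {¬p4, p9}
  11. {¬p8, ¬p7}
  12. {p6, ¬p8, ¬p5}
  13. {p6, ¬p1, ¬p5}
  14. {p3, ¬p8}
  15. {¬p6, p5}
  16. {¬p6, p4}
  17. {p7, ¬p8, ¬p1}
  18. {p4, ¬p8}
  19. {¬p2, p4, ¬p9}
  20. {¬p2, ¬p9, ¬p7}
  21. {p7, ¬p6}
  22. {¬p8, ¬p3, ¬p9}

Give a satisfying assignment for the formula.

p1=0, p2=0, p3=0, p4=0, p5=0, p6=0, p7=0, p8=0, p9=0, p10=1

Pure literal: p1 appears only negated; assign p1 = False.
Try p2 = False.
  then p5 is forced to False.
  then p9 is forced to False.
  then p4 is forced to False.
  then p6 is forced to False.
  then p8 is forced to False.
  then p3 is forced to False.
p7, p10 are now unconstrained; take p7 = False, p10 = True.
Every clause has at least one true literal under this assignment.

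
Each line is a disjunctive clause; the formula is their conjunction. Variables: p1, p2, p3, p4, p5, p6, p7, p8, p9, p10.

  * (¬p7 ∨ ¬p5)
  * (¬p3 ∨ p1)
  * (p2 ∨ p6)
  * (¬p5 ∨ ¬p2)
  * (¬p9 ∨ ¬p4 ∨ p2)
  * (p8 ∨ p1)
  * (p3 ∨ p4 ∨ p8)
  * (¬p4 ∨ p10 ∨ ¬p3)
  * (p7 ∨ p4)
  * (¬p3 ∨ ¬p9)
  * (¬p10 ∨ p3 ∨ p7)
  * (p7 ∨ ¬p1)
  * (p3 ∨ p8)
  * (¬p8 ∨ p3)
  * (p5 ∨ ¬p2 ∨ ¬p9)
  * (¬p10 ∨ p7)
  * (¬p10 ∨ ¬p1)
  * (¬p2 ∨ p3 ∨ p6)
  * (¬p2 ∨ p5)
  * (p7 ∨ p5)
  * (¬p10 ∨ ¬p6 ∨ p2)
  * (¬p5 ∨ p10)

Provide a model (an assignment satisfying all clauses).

p1=True, p2=False, p3=True, p4=False, p5=False, p6=True, p7=True, p8=True, p9=False, p10=False

Check each clause:
  1. (¬p7 ∨ ¬p5) — ¬p5 is true.
  2. (p1 ∨ ¬p3) — p1 is true.
  3. (p6 ∨ p2) — p6 is true.
  4. (¬p2 ∨ ¬p5) — ¬p5 is true.
  5. (¬p4 ∨ ¬p9 ∨ p2) — ¬p4 is true.
  6. (p1 ∨ p8) — p8 is true.
  7. (p3 ∨ p8 ∨ p4) — p8 is true.
  8. (p10 ∨ ¬p4 ∨ ¬p3) — ¬p4 is true.
  9. (p7 ∨ p4) — p7 is true.
  10. (¬p3 ∨ ¬p9) — ¬p9 is true.
  11. (p7 ∨ ¬p10 ∨ p3) — p3 is true.
  12. (¬p1 ∨ p7) — p7 is true.
  13. (p3 ∨ p8) — p8 is true.
  14. (¬p8 ∨ p3) — p3 is true.
  15. (¬p2 ∨ ¬p9 ∨ p5) — ¬p2 is true.
  16. (p7 ∨ ¬p10) — ¬p10 is true.
  17. (¬p1 ∨ ¬p10) — ¬p10 is true.
  18. (¬p2 ∨ p3 ∨ p6) — p3 is true.
  19. (p5 ∨ ¬p2) — ¬p2 is true.
  20. (p5 ∨ p7) — p7 is true.
  21. (¬p10 ∨ p2 ∨ ¬p6) — ¬p10 is true.
  22. (p10 ∨ ¬p5) — ¬p5 is true.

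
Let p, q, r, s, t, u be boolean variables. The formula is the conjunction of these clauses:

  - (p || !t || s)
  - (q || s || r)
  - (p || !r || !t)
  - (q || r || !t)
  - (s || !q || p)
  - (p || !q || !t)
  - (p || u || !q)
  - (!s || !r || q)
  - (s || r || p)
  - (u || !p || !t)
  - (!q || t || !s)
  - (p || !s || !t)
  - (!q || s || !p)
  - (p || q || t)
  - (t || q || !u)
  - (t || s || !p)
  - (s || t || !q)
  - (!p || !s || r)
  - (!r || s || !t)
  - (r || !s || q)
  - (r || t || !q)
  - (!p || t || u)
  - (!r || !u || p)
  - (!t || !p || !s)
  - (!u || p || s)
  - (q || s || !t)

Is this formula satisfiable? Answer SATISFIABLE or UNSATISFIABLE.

UNSATISFIABLE

p = True:
  s = True:
    propagation gives r=True, q=True, t=True; an empty clause results — contradiction.
  s = False:
    propagation gives q=False, r=True, t=True; an empty clause results — contradiction.
p = False:
  q = True:
    propagation gives s=True, t=False; an empty clause results — contradiction.
  q = False:
    propagation gives t=True, s=True; an empty clause results — contradiction.
Every branch closes, so no satisfying assignment exists.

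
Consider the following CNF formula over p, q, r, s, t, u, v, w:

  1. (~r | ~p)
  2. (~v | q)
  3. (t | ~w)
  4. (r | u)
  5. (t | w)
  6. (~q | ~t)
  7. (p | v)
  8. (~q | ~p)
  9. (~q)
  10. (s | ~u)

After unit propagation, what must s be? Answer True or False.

(~q) stands alone — q = False.
In (~v | q), q is now false; ~v must hold, so v = False.
(v | p): since v = False, the clause reduces to (p). p = True.
In (~r | ~p), ~p is now false; ~r must hold, so r = False.
In (r | u), r is now false; u must hold, so u = True.
In (s | ~u), ~u is now false; s must hold, so s = True.

True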